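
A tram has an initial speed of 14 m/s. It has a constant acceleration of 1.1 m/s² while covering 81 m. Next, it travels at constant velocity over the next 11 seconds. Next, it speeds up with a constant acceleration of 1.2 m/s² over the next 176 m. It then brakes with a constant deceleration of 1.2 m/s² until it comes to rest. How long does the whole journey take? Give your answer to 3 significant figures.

Phase 1 (accelerating): v₀ = 14.0 m/s, a = 1.1 m/s².
v² = v₀² + 2aΔx = 14.0² + 2·1.1·81 = 374 → v = 19.3 m/s
t = (v − v₀)/a = (19.3 − 14.0)/1.1 = 4.86 s

Phase 2 (constant speed): v₀ = 19.3 m/s, a = 0 m/s².
v = v₀ + at = 19.3 + (0)(11) = 19.3 m/s
Δx = v₀t + ½at² = 19.3·11 + 0.5·0·11² = 213 m

Phase 3 (accelerating): v₀ = 19.3 m/s, a = 1.2 m/s².
v² = v₀² + 2aΔx = 19.3² + 2·1.2·176 = 797 → v = 28.2 m/s
t = (v − v₀)/a = (28.2 − 19.3)/1.2 = 7.40 s

Phase 4 (decelerating): v₀ = 28.2 m/s, a = -1.2 m/s².
v = v₀ + at → t = (0 − 28.2) / -1.2 = 23.5 s
v² = v₀² + 2aΔx → Δx = (0² − 28.2²)/(2·-1.2) = 332 m
Total time = 4.86 + 11.0 + 7.40 + 23.5 = 46.8 s

46.8 s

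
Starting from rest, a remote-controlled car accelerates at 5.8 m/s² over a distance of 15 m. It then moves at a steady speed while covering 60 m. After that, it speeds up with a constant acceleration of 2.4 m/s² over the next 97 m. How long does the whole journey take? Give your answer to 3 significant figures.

Phase 1 (accelerating): v₀ = 0 m/s, a = 5.8 m/s².
v² = v₀² + 2aΔx = 0² + 2·5.8·15 = 174 → v = 13.2 m/s
t = (v − v₀)/a = (13.2 − 0)/5.8 = 2.27 s

Phase 2 (constant speed): v₀ = 13.2 m/s, a = 0 m/s².
Constant speed: t = d/v = 60/13.2 = 4.55 s

Phase 3 (accelerating): v₀ = 13.2 m/s, a = 2.4 m/s².
v² = v₀² + 2aΔx = 13.2² + 2·2.4·97 = 640 → v = 25.3 m/s
t = (v − v₀)/a = (25.3 − 13.2)/2.4 = 5.04 s
Total time = 2.27 + 4.55 + 5.04 = 11.9 s

11.9 s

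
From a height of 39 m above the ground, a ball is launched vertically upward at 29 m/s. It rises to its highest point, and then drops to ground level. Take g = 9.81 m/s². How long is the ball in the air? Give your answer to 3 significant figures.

7.04 s

Phase 1 (rising): v₀ = 29.0 m/s, a = -9.81 m/s².
v = v₀ + at → t = (0 − 29.0) / -9.81 = 2.96 s
v² = v₀² + 2aΔx → Δx = (0² − 29.0²)/(2·-9.81) = 42.9 m

Phase 2 (falling): v₀ = 0 m/s, a = -9.81 m/s².
Falls 81.9 m from rest: t = √(2·81.9/9.81) = 4.09 s; v = g·t = 40.1 m/s.
Total time = 2.96 + 4.09 = 7.04 s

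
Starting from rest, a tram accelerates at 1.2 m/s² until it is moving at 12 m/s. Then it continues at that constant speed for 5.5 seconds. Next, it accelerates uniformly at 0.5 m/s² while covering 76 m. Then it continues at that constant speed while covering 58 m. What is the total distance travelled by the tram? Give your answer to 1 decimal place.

260.0 m

Phase 1 (accelerating): v₀ = 0 m/s, a = 1.2 m/s².
v = v₀ + at → t = (12 − 0) / 1.2 = 10.0 s
v² = v₀² + 2aΔx → Δx = (12² − 0²)/(2·1.2) = 60.0 m

Phase 2 (constant speed): v₀ = 12.0 m/s, a = 0 m/s².
v = v₀ + at = 12.0 + (0)(5.5) = 12.0 m/s
Δx = v₀t + ½at² = 12.0·5.5 + 0.5·0·5.5² = 66.0 m

Phase 3 (accelerating): v₀ = 12.0 m/s, a = 0.5 m/s².
v² = v₀² + 2aΔx = 12.0² + 2·0.5·76 = 220 → v = 14.8 m/s
t = (v − v₀)/a = (14.8 − 12.0)/0.5 = 5.66 s

Phase 4 (constant speed): v₀ = 14.8 m/s, a = 0 m/s².
Constant speed: t = d/v = 58/14.8 = 3.91 s
Total distance = 60.0 + 66.0 + 76.0 + 58.0 = 260 m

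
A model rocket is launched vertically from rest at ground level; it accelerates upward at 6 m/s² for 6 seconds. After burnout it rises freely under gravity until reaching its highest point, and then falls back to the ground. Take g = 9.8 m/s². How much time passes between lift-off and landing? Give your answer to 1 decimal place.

Phase 1 (powered ascent): v₀ = 0 m/s, a = 6 m/s².
v = v₀ + at = 0 + (6)(6) = 36.0 m/s
Δx = v₀t + ½at² = 0·6 + 0.5·6·6² = 108 m

Phase 2 (coasting upward): v₀ = 36.0 m/s, a = -9.8 m/s².
v = v₀ + at → t = (0 − 36.0) / -9.8 = 3.67 s
v² = v₀² + 2aΔx → Δx = (0² − 36.0²)/(2·-9.8) = 66.1 m

Phase 3 (free fall): v₀ = 0 m/s, a = -9.8 m/s².
Falls 174 m from rest: t = √(2·174/9.8) = 5.96 s; v = g·t = 58.4 m/s.
Total time = 6.00 + 3.67 + 5.96 = 15.6 s

15.6 s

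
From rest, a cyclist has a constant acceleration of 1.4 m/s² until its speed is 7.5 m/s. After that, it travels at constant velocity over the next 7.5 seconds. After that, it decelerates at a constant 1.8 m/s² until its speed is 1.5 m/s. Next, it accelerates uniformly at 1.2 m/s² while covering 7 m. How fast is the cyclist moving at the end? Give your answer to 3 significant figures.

Phase 1 (accelerating): v₀ = 0 m/s, a = 1.4 m/s².
v = v₀ + at → t = (7.5 − 0) / 1.4 = 5.36 s
v² = v₀² + 2aΔx → Δx = (7.5² − 0²)/(2·1.4) = 20.1 m

Phase 2 (constant speed): v₀ = 7.50 m/s, a = 0 m/s².
v = v₀ + at = 7.50 + (0)(7.5) = 7.50 m/s
Δx = v₀t + ½at² = 7.50·7.5 + 0.5·0·7.5² = 56.2 m

Phase 3 (decelerating): v₀ = 7.50 m/s, a = -1.8 m/s².
v = v₀ + at → t = (1.5 − 7.50) / -1.8 = 3.33 s
v² = v₀² + 2aΔx → Δx = (1.5² − 7.50²)/(2·-1.8) = 15.0 m

Phase 4 (accelerating): v₀ = 1.50 m/s, a = 1.2 m/s².
v² = v₀² + 2aΔx = 1.50² + 2·1.2·7 = 19.1 → v = 4.36 m/s
t = (v − v₀)/a = (4.36 − 1.50)/1.2 = 2.39 s
Final speed = 4.36 m/s

4.36 m/s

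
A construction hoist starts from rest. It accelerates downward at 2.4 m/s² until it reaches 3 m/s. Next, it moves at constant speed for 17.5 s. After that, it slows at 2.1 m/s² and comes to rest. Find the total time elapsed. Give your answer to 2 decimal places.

20.18 s

Phase 1 (accelerating): v₀ = 0 m/s, a = 2.4 m/s².
v = v₀ + at → t = (3 − 0) / 2.4 = 1.25 s
v² = v₀² + 2aΔx → Δx = (3² − 0²)/(2·2.4) = 1.88 m

Phase 2 (constant speed): v₀ = 3.00 m/s, a = 0 m/s².
v = v₀ + at = 3.00 + (0)(17.5) = 3.00 m/s
Δx = v₀t + ½at² = 3.00·17.5 + 0.5·0·17.5² = 52.5 m

Phase 3 (decelerating): v₀ = 3.00 m/s, a = -2.1 m/s².
v = v₀ + at → t = (0 − 3.00) / -2.1 = 1.43 s
v² = v₀² + 2aΔx → Δx = (0² − 3.00²)/(2·-2.1) = 2.14 m
Total time = 1.25 + 17.5 + 1.43 = 20.2 s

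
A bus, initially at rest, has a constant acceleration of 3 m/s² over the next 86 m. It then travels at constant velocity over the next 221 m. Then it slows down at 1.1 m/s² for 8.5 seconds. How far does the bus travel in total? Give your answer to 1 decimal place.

Phase 1 (accelerating): v₀ = 0 m/s, a = 3 m/s².
v² = v₀² + 2aΔx = 0² + 2·3·86 = 516 → v = 22.7 m/s
t = (v − v₀)/a = (22.7 − 0)/3 = 7.57 s

Phase 2 (constant speed): v₀ = 22.7 m/s, a = 0 m/s².
Constant speed: t = d/v = 221/22.7 = 9.73 s

Phase 3 (decelerating): v₀ = 22.7 m/s, a = -1.1 m/s².
v = v₀ + at = 22.7 + (-1.1)(8.5) = 13.4 m/s
Δx = v₀t + ½at² = 22.7·8.5 + 0.5·-1.1·8.5² = 153 m
Total distance = 86.0 + 221 + 153 = 460 m

460.3 m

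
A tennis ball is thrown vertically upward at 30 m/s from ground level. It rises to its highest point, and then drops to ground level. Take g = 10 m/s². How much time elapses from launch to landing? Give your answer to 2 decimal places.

6.00 s

Phase 1 (rising): v₀ = 30.0 m/s, a = -10 m/s².
v = v₀ + at → t = (0 − 30.0) / -10 = 3.00 s
v² = v₀² + 2aΔx → Δx = (0² − 30.0²)/(2·-10) = 45.0 m

Phase 2 (falling): v₀ = 0 m/s, a = -10 m/s².
Falls 45.0 m from rest: t = √(2·45.0/10) = 3.00 s; v = g·t = 30.0 m/s.
Total time = 3.00 + 3.00 = 6.00 s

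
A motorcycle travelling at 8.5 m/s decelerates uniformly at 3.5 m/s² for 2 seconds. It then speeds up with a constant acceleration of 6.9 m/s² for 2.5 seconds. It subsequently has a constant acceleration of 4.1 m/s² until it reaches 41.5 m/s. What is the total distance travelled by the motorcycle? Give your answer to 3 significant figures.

Phase 1 (decelerating): v₀ = 8.50 m/s, a = -3.5 m/s².
v = v₀ + at = 8.50 + (-3.5)(2) = 1.50 m/s
Δx = v₀t + ½at² = 8.50·2 + 0.5·-3.5·2² = 10.0 m

Phase 2 (accelerating): v₀ = 1.50 m/s, a = 6.9 m/s².
v = v₀ + at = 1.50 + (6.9)(2.5) = 18.8 m/s
Δx = v₀t + ½at² = 1.50·2.5 + 0.5·6.9·2.5² = 25.3 m

Phase 3 (accelerating): v₀ = 18.8 m/s, a = 4.1 m/s².
v = v₀ + at → t = (41.5 − 18.8) / 4.1 = 5.55 s
v² = v₀² + 2aΔx → Δx = (41.5² − 18.8²)/(2·4.1) = 167 m
Total distance = 10.0 + 25.3 + 167 = 202 m

202 m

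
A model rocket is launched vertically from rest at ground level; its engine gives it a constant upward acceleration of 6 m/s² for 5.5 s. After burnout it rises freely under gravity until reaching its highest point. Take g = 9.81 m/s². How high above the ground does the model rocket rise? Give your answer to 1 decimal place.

146.3 m

Phase 1 (powered ascent): v₀ = 0 m/s, a = 6 m/s².
v = v₀ + at = 0 + (6)(5.5) = 33.0 m/s
Δx = v₀t + ½at² = 0·5.5 + 0.5·6·5.5² = 90.8 m

Phase 2 (coasting upward): v₀ = 33.0 m/s, a = -9.81 m/s².
v = v₀ + at → t = (0 − 33.0) / -9.81 = 3.36 s
v² = v₀² + 2aΔx → Δx = (0² − 33.0²)/(2·-9.81) = 55.5 m
Maximum height = 90.8 + 55.5 = 146 m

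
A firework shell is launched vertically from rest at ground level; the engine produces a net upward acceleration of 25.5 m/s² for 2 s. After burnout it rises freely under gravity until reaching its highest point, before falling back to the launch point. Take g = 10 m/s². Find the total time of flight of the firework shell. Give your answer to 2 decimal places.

Phase 1 (powered ascent): v₀ = 0 m/s, a = 25.5 m/s².
v = v₀ + at = 0 + (25.5)(2) = 51.0 m/s
Δx = v₀t + ½at² = 0·2 + 0.5·25.5·2² = 51.0 m

Phase 2 (coasting upward): v₀ = 51.0 m/s, a = -10 m/s².
v = v₀ + at → t = (0 − 51.0) / -10 = 5.10 s
v² = v₀² + 2aΔx → Δx = (0² − 51.0²)/(2·-10) = 130 m

Phase 3 (free fall): v₀ = 0 m/s, a = -10 m/s².
Falls 181 m from rest: t = √(2·181/10) = 6.02 s; v = g·t = 60.2 m/s.
Total time = 2.00 + 5.10 + 6.02 = 13.1 s

13.12 s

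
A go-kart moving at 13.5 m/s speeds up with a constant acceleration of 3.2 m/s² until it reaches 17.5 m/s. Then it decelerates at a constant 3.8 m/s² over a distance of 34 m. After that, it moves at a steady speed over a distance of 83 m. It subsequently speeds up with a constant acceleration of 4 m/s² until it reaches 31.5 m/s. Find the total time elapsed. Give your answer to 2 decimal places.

22.18 s

Phase 1 (accelerating): v₀ = 13.5 m/s, a = 3.2 m/s².
v = v₀ + at → t = (17.5 − 13.5) / 3.2 = 1.25 s
v² = v₀² + 2aΔx → Δx = (17.5² − 13.5²)/(2·3.2) = 19.4 m

Phase 2 (decelerating): v₀ = 17.5 m/s, a = -3.8 m/s².
v² = v₀² + 2aΔx = 17.5² + 2·-3.8·34 = 47.9 → v = 6.92 m/s
t = (v − v₀)/a = (6.92 − 17.5)/-3.8 = 2.78 s

Phase 3 (constant speed): v₀ = 6.92 m/s, a = 0 m/s².
Constant speed: t = d/v = 83/6.92 = 12.0 s

Phase 4 (accelerating): v₀ = 6.92 m/s, a = 4 m/s².
v = v₀ + at → t = (31.5 − 6.92) / 4 = 6.15 s
v² = v₀² + 2aΔx → Δx = (31.5² − 6.92²)/(2·4) = 118 m
Total time = 1.25 + 2.78 + 12.0 + 6.15 = 22.2 s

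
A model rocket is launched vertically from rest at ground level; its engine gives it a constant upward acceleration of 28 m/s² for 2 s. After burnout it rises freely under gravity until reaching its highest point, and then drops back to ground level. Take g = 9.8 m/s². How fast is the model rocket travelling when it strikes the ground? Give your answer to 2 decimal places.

Phase 1 (powered ascent): v₀ = 0 m/s, a = 28 m/s².
v = v₀ + at = 0 + (28)(2) = 56.0 m/s
Δx = v₀t + ½at² = 0·2 + 0.5·28·2² = 56.0 m

Phase 2 (coasting upward): v₀ = 56.0 m/s, a = -9.8 m/s².
v = v₀ + at → t = (0 − 56.0) / -9.8 = 5.71 s
v² = v₀² + 2aΔx → Δx = (0² − 56.0²)/(2·-9.8) = 160 m

Phase 3 (free fall): v₀ = 0 m/s, a = -9.8 m/s².
Falls 216 m from rest: t = √(2·216/9.8) = 6.64 s; v = g·t = 65.1 m/s.
Impact speed = 65.1 m/s

65.07 m/s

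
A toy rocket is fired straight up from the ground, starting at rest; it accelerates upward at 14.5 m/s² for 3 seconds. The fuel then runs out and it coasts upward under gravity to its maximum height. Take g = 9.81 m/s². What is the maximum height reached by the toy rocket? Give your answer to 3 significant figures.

162 m

Phase 1 (powered ascent): v₀ = 0 m/s, a = 14.5 m/s².
v = v₀ + at = 0 + (14.5)(3) = 43.5 m/s
Δx = v₀t + ½at² = 0·3 + 0.5·14.5·3² = 65.2 m

Phase 2 (coasting upward): v₀ = 43.5 m/s, a = -9.81 m/s².
v = v₀ + at → t = (0 − 43.5) / -9.81 = 4.43 s
v² = v₀² + 2aΔx → Δx = (0² − 43.5²)/(2·-9.81) = 96.4 m
Maximum height = 65.2 + 96.4 = 162 m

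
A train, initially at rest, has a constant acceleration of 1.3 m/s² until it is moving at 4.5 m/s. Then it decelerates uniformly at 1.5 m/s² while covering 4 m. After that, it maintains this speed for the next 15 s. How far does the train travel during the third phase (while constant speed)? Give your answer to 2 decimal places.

Phase 1 (accelerating): v₀ = 0 m/s, a = 1.3 m/s².
v = v₀ + at → t = (4.5 − 0) / 1.3 = 3.46 s
v² = v₀² + 2aΔx → Δx = (4.5² − 0²)/(2·1.3) = 7.79 m

Phase 2 (decelerating): v₀ = 4.50 m/s, a = -1.5 m/s².
v² = v₀² + 2aΔx = 4.50² + 2·-1.5·4 = 8.25 → v = 2.87 m/s
t = (v − v₀)/a = (2.87 − 4.50)/-1.5 = 1.09 s

Phase 3 (constant speed): v₀ = 2.87 m/s, a = 0 m/s².
v = v₀ + at = 2.87 + (0)(15) = 2.87 m/s
Δx = v₀t + ½at² = 2.87·15 + 0.5·0·15² = 43.1 m
Distance in phase 3 = 43.1 m

43.08 m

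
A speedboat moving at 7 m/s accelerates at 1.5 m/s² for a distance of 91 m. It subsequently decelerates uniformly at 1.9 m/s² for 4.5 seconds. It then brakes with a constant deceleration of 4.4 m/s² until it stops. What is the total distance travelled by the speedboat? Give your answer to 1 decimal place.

Phase 1 (accelerating): v₀ = 7.00 m/s, a = 1.5 m/s².
v² = v₀² + 2aΔx = 7.00² + 2·1.5·91 = 322 → v = 17.9 m/s
t = (v − v₀)/a = (17.9 − 7.00)/1.5 = 7.30 s

Phase 2 (decelerating): v₀ = 17.9 m/s, a = -1.9 m/s².
v = v₀ + at = 17.9 + (-1.9)(4.5) = 9.39 m/s
Δx = v₀t + ½at² = 17.9·4.5 + 0.5·-1.9·4.5² = 61.5 m

Phase 3 (decelerating): v₀ = 9.39 m/s, a = -4.4 m/s².
v = v₀ + at → t = (0 − 9.39) / -4.4 = 2.14 s
v² = v₀² + 2aΔx → Δx = (0² − 9.39²)/(2·-4.4) = 10.0 m
Total distance = 91.0 + 61.5 + 10.0 = 163 m

162.5 m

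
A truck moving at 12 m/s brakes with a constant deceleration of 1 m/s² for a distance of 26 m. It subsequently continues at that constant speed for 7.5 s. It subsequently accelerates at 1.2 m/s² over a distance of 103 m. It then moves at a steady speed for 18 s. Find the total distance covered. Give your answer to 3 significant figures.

532 m

Phase 1 (decelerating): v₀ = 12.0 m/s, a = -1 m/s².
v² = v₀² + 2aΔx = 12.0² + 2·-1·26 = 92.0 → v = 9.59 m/s
t = (v − v₀)/a = (9.59 − 12.0)/-1 = 2.41 s

Phase 2 (constant speed): v₀ = 9.59 m/s, a = 0 m/s².
v = v₀ + at = 9.59 + (0)(7.5) = 9.59 m/s
Δx = v₀t + ½at² = 9.59·7.5 + 0.5·0·7.5² = 71.9 m

Phase 3 (accelerating): v₀ = 9.59 m/s, a = 1.2 m/s².
v² = v₀² + 2aΔx = 9.59² + 2·1.2·103 = 339 → v = 18.4 m/s
t = (v − v₀)/a = (18.4 − 9.59)/1.2 = 7.35 s

Phase 4 (constant speed): v₀ = 18.4 m/s, a = 0 m/s².
v = v₀ + at = 18.4 + (0)(18) = 18.4 m/s
Δx = v₀t + ½at² = 18.4·18 + 0.5·0·18² = 332 m
Total distance = 26.0 + 71.9 + 103 + 332 = 532 m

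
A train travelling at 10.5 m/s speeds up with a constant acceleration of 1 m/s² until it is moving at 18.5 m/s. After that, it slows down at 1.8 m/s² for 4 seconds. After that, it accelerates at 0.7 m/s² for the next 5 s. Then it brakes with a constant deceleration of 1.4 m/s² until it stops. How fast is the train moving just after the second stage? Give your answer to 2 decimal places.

Phase 1 (accelerating): v₀ = 10.5 m/s, a = 1 m/s².
v = v₀ + at → t = (18.5 − 10.5) / 1 = 8.00 s
v² = v₀² + 2aΔx → Δx = (18.5² − 10.5²)/(2·1) = 116 m

Phase 2 (decelerating): v₀ = 18.5 m/s, a = -1.8 m/s².
v = v₀ + at = 18.5 + (-1.8)(4) = 11.3 m/s
Δx = v₀t + ½at² = 18.5·4 + 0.5·-1.8·4² = 59.6 m
Speed at end of phase 2 = 11.3 m/s

11.30 m/s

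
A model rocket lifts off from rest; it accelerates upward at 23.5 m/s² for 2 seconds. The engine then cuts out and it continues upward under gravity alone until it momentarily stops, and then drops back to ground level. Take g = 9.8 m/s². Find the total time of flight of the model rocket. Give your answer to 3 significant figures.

Phase 1 (powered ascent): v₀ = 0 m/s, a = 23.5 m/s².
v = v₀ + at = 0 + (23.5)(2) = 47.0 m/s
Δx = v₀t + ½at² = 0·2 + 0.5·23.5·2² = 47.0 m

Phase 2 (coasting upward): v₀ = 47.0 m/s, a = -9.8 m/s².
v = v₀ + at → t = (0 − 47.0) / -9.8 = 4.80 s
v² = v₀² + 2aΔx → Δx = (0² − 47.0²)/(2·-9.8) = 113 m

Phase 3 (free fall): v₀ = 0 m/s, a = -9.8 m/s².
Falls 160 m from rest: t = √(2·160/9.8) = 5.71 s; v = g·t = 55.9 m/s.
Total time = 2.00 + 4.80 + 5.71 = 12.5 s

12.5 s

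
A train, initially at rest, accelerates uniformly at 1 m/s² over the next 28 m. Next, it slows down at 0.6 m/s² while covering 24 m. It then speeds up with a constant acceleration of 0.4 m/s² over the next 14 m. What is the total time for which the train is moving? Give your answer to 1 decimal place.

Phase 1 (accelerating): v₀ = 0 m/s, a = 1 m/s².
v² = v₀² + 2aΔx = 0² + 2·1·28 = 56.0 → v = 7.48 m/s
t = (v − v₀)/a = (7.48 − 0)/1 = 7.48 s

Phase 2 (decelerating): v₀ = 7.48 m/s, a = -0.6 m/s².
v² = v₀² + 2aΔx = 7.48² + 2·-0.6·24 = 27.2 → v = 5.22 m/s
t = (v − v₀)/a = (5.22 − 7.48)/-0.6 = 3.78 s

Phase 3 (accelerating): v₀ = 5.22 m/s, a = 0.4 m/s².
v² = v₀² + 2aΔx = 5.22² + 2·0.4·14 = 38.4 → v = 6.20 m/s
t = (v − v₀)/a = (6.20 − 5.22)/0.4 = 2.45 s
Total time = 7.48 + 3.78 + 2.45 = 13.7 s

13.7 s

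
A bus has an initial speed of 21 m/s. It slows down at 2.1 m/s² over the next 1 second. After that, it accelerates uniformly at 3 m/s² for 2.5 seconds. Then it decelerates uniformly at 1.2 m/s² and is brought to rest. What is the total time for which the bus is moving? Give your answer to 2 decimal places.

Phase 1 (decelerating): v₀ = 21.0 m/s, a = -2.1 m/s².
v = v₀ + at = 21.0 + (-2.1)(1) = 18.9 m/s
Δx = v₀t + ½at² = 21.0·1 + 0.5·-2.1·1² = 19.9 m

Phase 2 (accelerating): v₀ = 18.9 m/s, a = 3 m/s².
v = v₀ + at = 18.9 + (3)(2.5) = 26.4 m/s
Δx = v₀t + ½at² = 18.9·2.5 + 0.5·3·2.5² = 56.6 m

Phase 3 (decelerating): v₀ = 26.4 m/s, a = -1.2 m/s².
v = v₀ + at → t = (0 − 26.4) / -1.2 = 22.0 s
v² = v₀² + 2aΔx → Δx = (0² − 26.4²)/(2·-1.2) = 290 m
Total time = 1.00 + 2.50 + 22.0 = 25.5 s

25.50 s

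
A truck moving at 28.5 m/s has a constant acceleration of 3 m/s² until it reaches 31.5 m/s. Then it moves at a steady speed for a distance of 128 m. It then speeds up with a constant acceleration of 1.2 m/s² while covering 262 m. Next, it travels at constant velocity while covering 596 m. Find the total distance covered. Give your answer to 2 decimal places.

Phase 1 (accelerating): v₀ = 28.5 m/s, a = 3 m/s².
v = v₀ + at → t = (31.5 − 28.5) / 3 = 1.00 s
v² = v₀² + 2aΔx → Δx = (31.5² − 28.5²)/(2·3) = 30.0 m

Phase 2 (constant speed): v₀ = 31.5 m/s, a = 0 m/s².
Constant speed: t = d/v = 128/31.5 = 4.06 s

Phase 3 (accelerating): v₀ = 31.5 m/s, a = 1.2 m/s².
v² = v₀² + 2aΔx = 31.5² + 2·1.2·262 = 1620 → v = 40.3 m/s
t = (v − v₀)/a = (40.3 − 31.5)/1.2 = 7.30 s

Phase 4 (constant speed): v₀ = 40.3 m/s, a = 0 m/s².
Constant speed: t = d/v = 596/40.3 = 14.8 s
Total distance = 30.0 + 128 + 262 + 596 = 1020 m

1016.00 m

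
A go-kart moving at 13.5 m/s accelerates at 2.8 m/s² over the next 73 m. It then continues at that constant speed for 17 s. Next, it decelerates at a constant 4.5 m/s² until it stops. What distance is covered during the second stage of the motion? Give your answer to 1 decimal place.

Phase 1 (accelerating): v₀ = 13.5 m/s, a = 2.8 m/s².
v² = v₀² + 2aΔx = 13.5² + 2·2.8·73 = 591 → v = 24.3 m/s
t = (v − v₀)/a = (24.3 − 13.5)/2.8 = 3.86 s

Phase 2 (constant speed): v₀ = 24.3 m/s, a = 0 m/s².
v = v₀ + at = 24.3 + (0)(17) = 24.3 m/s
Δx = v₀t + ½at² = 24.3·17 + 0.5·0·17² = 413 m
Distance in phase 2 = 413 m

413.3 m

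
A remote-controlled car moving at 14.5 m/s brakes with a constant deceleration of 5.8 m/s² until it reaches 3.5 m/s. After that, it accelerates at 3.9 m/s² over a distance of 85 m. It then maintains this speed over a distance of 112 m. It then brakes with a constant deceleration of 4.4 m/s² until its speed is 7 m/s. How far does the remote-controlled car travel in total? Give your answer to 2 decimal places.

Phase 1 (decelerating): v₀ = 14.5 m/s, a = -5.8 m/s².
v = v₀ + at → t = (3.5 − 14.5) / -5.8 = 1.90 s
v² = v₀² + 2aΔx → Δx = (3.5² − 14.5²)/(2·-5.8) = 17.1 m

Phase 2 (accelerating): v₀ = 3.50 m/s, a = 3.9 m/s².
v² = v₀² + 2aΔx = 3.50² + 2·3.9·85 = 675 → v = 26.0 m/s
t = (v − v₀)/a = (26.0 − 3.50)/3.9 = 5.77 s

Phase 3 (constant speed): v₀ = 26.0 m/s, a = 0 m/s².
Constant speed: t = d/v = 112/26.0 = 4.31 s

Phase 4 (decelerating): v₀ = 26.0 m/s, a = -4.4 m/s².
v = v₀ + at → t = (7 − 26.0) / -4.4 = 4.31 s
v² = v₀² + 2aΔx → Δx = (7² − 26.0²)/(2·-4.4) = 71.2 m
Total distance = 17.1 + 85.0 + 112 + 71.2 = 285 m

285.23 m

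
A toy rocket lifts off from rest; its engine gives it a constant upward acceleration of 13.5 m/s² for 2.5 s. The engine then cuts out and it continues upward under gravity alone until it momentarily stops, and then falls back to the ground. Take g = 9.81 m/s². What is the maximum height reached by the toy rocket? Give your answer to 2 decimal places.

Phase 1 (powered ascent): v₀ = 0 m/s, a = 13.5 m/s².
v = v₀ + at = 0 + (13.5)(2.5) = 33.8 m/s
Δx = v₀t + ½at² = 0·2.5 + 0.5·13.5·2.5² = 42.2 m

Phase 2 (coasting upward): v₀ = 33.8 m/s, a = -9.81 m/s².
v = v₀ + at → t = (0 − 33.8) / -9.81 = 3.44 s
v² = v₀² + 2aΔx → Δx = (0² − 33.8²)/(2·-9.81) = 58.1 m
Maximum height = 42.2 + 58.1 = 100 m

100.24 m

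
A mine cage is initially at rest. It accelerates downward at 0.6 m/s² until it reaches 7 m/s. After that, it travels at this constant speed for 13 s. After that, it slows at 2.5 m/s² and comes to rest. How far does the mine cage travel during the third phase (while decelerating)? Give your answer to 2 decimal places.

9.80 m

Phase 1 (accelerating): v₀ = 0 m/s, a = 0.6 m/s².
v = v₀ + at → t = (7 − 0) / 0.6 = 11.7 s
v² = v₀² + 2aΔx → Δx = (7² − 0²)/(2·0.6) = 40.8 m

Phase 2 (constant speed): v₀ = 7.00 m/s, a = 0 m/s².
v = v₀ + at = 7.00 + (0)(13) = 7.00 m/s
Δx = v₀t + ½at² = 7.00·13 + 0.5·0·13² = 91.0 m

Phase 3 (decelerating): v₀ = 7.00 m/s, a = -2.5 m/s².
v = v₀ + at → t = (0 − 7.00) / -2.5 = 2.80 s
v² = v₀² + 2aΔx → Δx = (0² − 7.00²)/(2·-2.5) = 9.80 m
Distance in phase 3 = 9.80 m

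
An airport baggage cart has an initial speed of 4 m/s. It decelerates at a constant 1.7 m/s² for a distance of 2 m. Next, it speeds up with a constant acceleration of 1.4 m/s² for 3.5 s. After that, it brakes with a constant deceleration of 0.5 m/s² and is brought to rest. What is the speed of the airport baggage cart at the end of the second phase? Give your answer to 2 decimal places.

7.93 m/s

Phase 1 (decelerating): v₀ = 4.00 m/s, a = -1.7 m/s².
v² = v₀² + 2aΔx = 4.00² + 2·-1.7·2 = 9.20 → v = 3.03 m/s
t = (v − v₀)/a = (3.03 − 4.00)/-1.7 = 0.569 s

Phase 2 (accelerating): v₀ = 3.03 m/s, a = 1.4 m/s².
v = v₀ + at = 3.03 + (1.4)(3.5) = 7.93 m/s
Δx = v₀t + ½at² = 3.03·3.5 + 0.5·1.4·3.5² = 19.2 m
Speed at end of phase 2 = 7.93 m/s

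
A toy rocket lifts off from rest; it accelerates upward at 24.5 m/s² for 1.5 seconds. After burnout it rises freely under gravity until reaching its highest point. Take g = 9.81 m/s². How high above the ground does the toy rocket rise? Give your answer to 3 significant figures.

96.4 m

Phase 1 (powered ascent): v₀ = 0 m/s, a = 24.5 m/s².
v = v₀ + at = 0 + (24.5)(1.5) = 36.8 m/s
Δx = v₀t + ½at² = 0·1.5 + 0.5·24.5·1.5² = 27.6 m

Phase 2 (coasting upward): v₀ = 36.8 m/s, a = -9.81 m/s².
v = v₀ + at → t = (0 − 36.8) / -9.81 = 3.75 s
v² = v₀² + 2aΔx → Δx = (0² − 36.8²)/(2·-9.81) = 68.8 m
Maximum height = 27.6 + 68.8 = 96.4 m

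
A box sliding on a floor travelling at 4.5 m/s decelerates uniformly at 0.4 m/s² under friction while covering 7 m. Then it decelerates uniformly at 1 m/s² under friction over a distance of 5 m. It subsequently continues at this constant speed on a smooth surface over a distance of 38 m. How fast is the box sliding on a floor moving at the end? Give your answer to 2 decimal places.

Phase 1 (decelerating): v₀ = 4.50 m/s, a = -0.4 m/s².
v² = v₀² + 2aΔx = 4.50² + 2·-0.4·7 = 14.6 → v = 3.83 m/s
t = (v − v₀)/a = (3.83 − 4.50)/-0.4 = 1.68 s

Phase 2 (decelerating): v₀ = 3.83 m/s, a = -1 m/s².
v² = v₀² + 2aΔx = 3.83² + 2·-1·5 = 4.65 → v = 2.16 m/s
t = (v − v₀)/a = (2.16 − 3.83)/-1 = 1.67 s

Phase 3 (constant speed): v₀ = 2.16 m/s, a = 0 m/s².
Constant speed: t = d/v = 38/2.16 = 17.6 s
Final speed = 2.16 m/s

2.16 m/s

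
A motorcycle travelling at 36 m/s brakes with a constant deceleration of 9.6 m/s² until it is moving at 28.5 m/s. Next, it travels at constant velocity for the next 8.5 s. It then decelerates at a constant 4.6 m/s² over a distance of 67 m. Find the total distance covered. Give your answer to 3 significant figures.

Phase 1 (decelerating): v₀ = 36.0 m/s, a = -9.6 m/s².
v = v₀ + at → t = (28.5 − 36.0) / -9.6 = 0.781 s
v² = v₀² + 2aΔx → Δx = (28.5² − 36.0²)/(2·-9.6) = 25.2 m

Phase 2 (constant speed): v₀ = 28.5 m/s, a = 0 m/s².
v = v₀ + at = 28.5 + (0)(8.5) = 28.5 m/s
Δx = v₀t + ½at² = 28.5·8.5 + 0.5·0·8.5² = 242 m

Phase 3 (decelerating): v₀ = 28.5 m/s, a = -4.6 m/s².
v² = v₀² + 2aΔx = 28.5² + 2·-4.6·67 = 196 → v = 14.0 m/s
t = (v − v₀)/a = (14.0 − 28.5)/-4.6 = 3.15 s
Total distance = 25.2 + 242 + 67.0 = 334 m

334 m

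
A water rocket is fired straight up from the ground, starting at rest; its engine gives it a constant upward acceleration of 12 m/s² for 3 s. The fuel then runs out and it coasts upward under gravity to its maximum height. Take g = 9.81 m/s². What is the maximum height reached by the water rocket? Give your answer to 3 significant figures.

Phase 1 (powered ascent): v₀ = 0 m/s, a = 12 m/s².
v = v₀ + at = 0 + (12)(3) = 36.0 m/s
Δx = v₀t + ½at² = 0·3 + 0.5·12·3² = 54.0 m

Phase 2 (coasting upward): v₀ = 36.0 m/s, a = -9.81 m/s².
v = v₀ + at → t = (0 − 36.0) / -9.81 = 3.67 s
v² = v₀² + 2aΔx → Δx = (0² − 36.0²)/(2·-9.81) = 66.1 m
Maximum height = 54.0 + 66.1 = 120 m

120 m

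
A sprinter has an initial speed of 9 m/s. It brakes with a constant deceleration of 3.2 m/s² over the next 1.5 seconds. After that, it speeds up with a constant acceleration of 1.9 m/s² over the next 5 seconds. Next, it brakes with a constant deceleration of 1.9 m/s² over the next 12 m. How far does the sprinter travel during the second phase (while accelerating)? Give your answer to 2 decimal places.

44.75 m

Phase 1 (decelerating): v₀ = 9.00 m/s, a = -3.2 m/s².
v = v₀ + at = 9.00 + (-3.2)(1.5) = 4.20 m/s
Δx = v₀t + ½at² = 9.00·1.5 + 0.5·-3.2·1.5² = 9.90 m

Phase 2 (accelerating): v₀ = 4.20 m/s, a = 1.9 m/s².
v = v₀ + at = 4.20 + (1.9)(5) = 13.7 m/s
Δx = v₀t + ½at² = 4.20·5 + 0.5·1.9·5² = 44.8 m
Distance in phase 2 = 44.8 m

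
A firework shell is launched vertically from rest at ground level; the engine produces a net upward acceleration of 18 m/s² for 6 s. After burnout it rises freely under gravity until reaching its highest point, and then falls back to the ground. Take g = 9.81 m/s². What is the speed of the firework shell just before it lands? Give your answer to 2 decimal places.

Phase 1 (powered ascent): v₀ = 0 m/s, a = 18 m/s².
v = v₀ + at = 0 + (18)(6) = 108 m/s
Δx = v₀t + ½at² = 0·6 + 0.5·18·6² = 324 m

Phase 2 (coasting upward): v₀ = 108 m/s, a = -9.81 m/s².
v = v₀ + at → t = (0 − 108) / -9.81 = 11.0 s
v² = v₀² + 2aΔx → Δx = (0² − 108²)/(2·-9.81) = 594 m

Phase 3 (free fall): v₀ = 0 m/s, a = -9.81 m/s².
Falls 918 m from rest: t = √(2·918/9.81) = 13.7 s; v = g·t = 134 m/s.
Impact speed = 134 m/s

134.24 m/s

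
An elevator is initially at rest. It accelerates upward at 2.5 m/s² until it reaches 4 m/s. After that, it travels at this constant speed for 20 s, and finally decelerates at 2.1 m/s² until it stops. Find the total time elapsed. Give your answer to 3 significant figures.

Phase 1 (accelerating): v₀ = 0 m/s, a = 2.5 m/s².
v = v₀ + at → t = (4 − 0) / 2.5 = 1.60 s
v² = v₀² + 2aΔx → Δx = (4² − 0²)/(2·2.5) = 3.20 m

Phase 2 (constant speed): v₀ = 4.00 m/s, a = 0 m/s².
v = v₀ + at = 4.00 + (0)(20) = 4.00 m/s
Δx = v₀t + ½at² = 4.00·20 + 0.5·0·20² = 80.0 m

Phase 3 (decelerating): v₀ = 4.00 m/s, a = -2.1 m/s².
v = v₀ + at → t = (0 − 4.00) / -2.1 = 1.90 s
v² = v₀² + 2aΔx → Δx = (0² − 4.00²)/(2·-2.1) = 3.81 m
Total time = 1.60 + 20.0 + 1.90 = 23.5 s

23.5 s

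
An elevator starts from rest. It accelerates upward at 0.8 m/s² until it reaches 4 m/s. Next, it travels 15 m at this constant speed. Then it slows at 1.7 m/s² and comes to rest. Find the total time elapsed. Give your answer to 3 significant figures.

Phase 1 (accelerating): v₀ = 0 m/s, a = 0.8 m/s².
v = v₀ + at → t = (4 − 0) / 0.8 = 5.00 s
v² = v₀² + 2aΔx → Δx = (4² − 0²)/(2·0.8) = 10.0 m

Phase 2 (constant speed): v₀ = 4.00 m/s, a = 0 m/s².
Constant speed: t = d/v = 15/4.00 = 3.75 s

Phase 3 (decelerating): v₀ = 4.00 m/s, a = -1.7 m/s².
v = v₀ + at → t = (0 − 4.00) / -1.7 = 2.35 s
v² = v₀² + 2aΔx → Δx = (0² − 4.00²)/(2·-1.7) = 4.71 m
Total time = 5.00 + 3.75 + 2.35 = 11.1 s

11.1 s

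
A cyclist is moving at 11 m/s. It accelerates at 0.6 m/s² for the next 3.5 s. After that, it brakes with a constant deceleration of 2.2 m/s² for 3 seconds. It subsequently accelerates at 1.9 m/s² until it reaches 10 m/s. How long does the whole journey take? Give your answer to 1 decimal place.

8.3 s

Phase 1 (accelerating): v₀ = 11.0 m/s, a = 0.6 m/s².
v = v₀ + at = 11.0 + (0.6)(3.5) = 13.1 m/s
Δx = v₀t + ½at² = 11.0·3.5 + 0.5·0.6·3.5² = 42.2 m

Phase 2 (decelerating): v₀ = 13.1 m/s, a = -2.2 m/s².
v = v₀ + at = 13.1 + (-2.2)(3) = 6.50 m/s
Δx = v₀t + ½at² = 13.1·3 + 0.5·-2.2·3² = 29.4 m

Phase 3 (accelerating): v₀ = 6.50 m/s, a = 1.9 m/s².
v = v₀ + at → t = (10 − 6.50) / 1.9 = 1.84 s
v² = v₀² + 2aΔx → Δx = (10² − 6.50²)/(2·1.9) = 15.2 m
Total time = 3.50 + 3.00 + 1.84 = 8.34 s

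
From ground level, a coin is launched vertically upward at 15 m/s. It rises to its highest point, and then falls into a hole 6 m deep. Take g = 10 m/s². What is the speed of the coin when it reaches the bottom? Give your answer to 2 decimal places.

18.57 m/s

Phase 1 (rising): v₀ = 15.0 m/s, a = -10 m/s².
v = v₀ + at → t = (0 − 15.0) / -10 = 1.50 s
v² = v₀² + 2aΔx → Δx = (0² − 15.0²)/(2·-10) = 11.2 m

Phase 2 (falling): v₀ = 0 m/s, a = -10 m/s².
Falls 17.2 m from rest: t = √(2·17.2/10) = 1.86 s; v = g·t = 18.6 m/s.
Final speed = 18.6 m/s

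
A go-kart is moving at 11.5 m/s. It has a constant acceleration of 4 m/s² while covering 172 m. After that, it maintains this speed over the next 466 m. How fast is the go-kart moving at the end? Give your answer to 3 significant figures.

Phase 1 (accelerating): v₀ = 11.5 m/s, a = 4 m/s².
v² = v₀² + 2aΔx = 11.5² + 2·4·172 = 1510 → v = 38.8 m/s
t = (v − v₀)/a = (38.8 − 11.5)/4 = 6.83 s

Phase 2 (constant speed): v₀ = 38.8 m/s, a = 0 m/s².
Constant speed: t = d/v = 466/38.8 = 12.0 s
Final speed = 38.8 m/s

38.8 m/s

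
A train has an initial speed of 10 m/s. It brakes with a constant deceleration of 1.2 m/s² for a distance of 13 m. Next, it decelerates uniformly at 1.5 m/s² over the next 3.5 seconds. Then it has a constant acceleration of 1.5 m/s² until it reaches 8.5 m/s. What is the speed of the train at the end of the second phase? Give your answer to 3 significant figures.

Phase 1 (decelerating): v₀ = 10.0 m/s, a = -1.2 m/s².
v² = v₀² + 2aΔx = 10.0² + 2·-1.2·13 = 68.8 → v = 8.29 m/s
t = (v − v₀)/a = (8.29 − 10.0)/-1.2 = 1.42 s

Phase 2 (decelerating): v₀ = 8.29 m/s, a = -1.5 m/s².
v = v₀ + at = 8.29 + (-1.5)(3.5) = 3.04 m/s
Δx = v₀t + ½at² = 8.29·3.5 + 0.5·-1.5·3.5² = 19.8 m
Speed at end of phase 2 = 3.04 m/s

3.04 m/s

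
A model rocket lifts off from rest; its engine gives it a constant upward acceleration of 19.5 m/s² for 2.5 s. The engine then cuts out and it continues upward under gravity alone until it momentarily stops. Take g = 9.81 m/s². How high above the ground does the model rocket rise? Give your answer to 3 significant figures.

182 m

Phase 1 (powered ascent): v₀ = 0 m/s, a = 19.5 m/s².
v = v₀ + at = 0 + (19.5)(2.5) = 48.8 m/s
Δx = v₀t + ½at² = 0·2.5 + 0.5·19.5·2.5² = 60.9 m

Phase 2 (coasting upward): v₀ = 48.8 m/s, a = -9.81 m/s².
v = v₀ + at → t = (0 − 48.8) / -9.81 = 4.97 s
v² = v₀² + 2aΔx → Δx = (0² − 48.8²)/(2·-9.81) = 121 m
Maximum height = 60.9 + 121 = 182 m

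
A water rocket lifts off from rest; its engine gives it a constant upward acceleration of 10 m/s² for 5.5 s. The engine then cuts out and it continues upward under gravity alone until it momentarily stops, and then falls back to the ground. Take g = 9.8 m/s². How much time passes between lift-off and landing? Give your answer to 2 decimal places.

19.01 s

Phase 1 (powered ascent): v₀ = 0 m/s, a = 10 m/s².
v = v₀ + at = 0 + (10)(5.5) = 55.0 m/s
Δx = v₀t + ½at² = 0·5.5 + 0.5·10·5.5² = 151 m

Phase 2 (coasting upward): v₀ = 55.0 m/s, a = -9.8 m/s².
v = v₀ + at → t = (0 − 55.0) / -9.8 = 5.61 s
v² = v₀² + 2aΔx → Δx = (0² − 55.0²)/(2·-9.8) = 154 m

Phase 3 (free fall): v₀ = 0 m/s, a = -9.8 m/s².
Falls 306 m from rest: t = √(2·306/9.8) = 7.90 s; v = g·t = 77.4 m/s.
Total time = 5.50 + 5.61 + 7.90 = 19.0 s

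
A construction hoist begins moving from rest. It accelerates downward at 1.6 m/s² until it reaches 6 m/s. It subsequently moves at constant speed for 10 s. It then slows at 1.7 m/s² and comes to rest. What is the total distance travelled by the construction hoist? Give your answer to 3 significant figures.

81.8 m

Phase 1 (accelerating): v₀ = 0 m/s, a = 1.6 m/s².
v = v₀ + at → t = (6 − 0) / 1.6 = 3.75 s
v² = v₀² + 2aΔx → Δx = (6² − 0²)/(2·1.6) = 11.2 m

Phase 2 (constant speed): v₀ = 6.00 m/s, a = 0 m/s².
v = v₀ + at = 6.00 + (0)(10) = 6.00 m/s
Δx = v₀t + ½at² = 6.00·10 + 0.5·0·10² = 60.0 m

Phase 3 (decelerating): v₀ = 6.00 m/s, a = -1.7 m/s².
v = v₀ + at → t = (0 − 6.00) / -1.7 = 3.53 s
v² = v₀² + 2aΔx → Δx = (0² − 6.00²)/(2·-1.7) = 10.6 m
Total distance = 11.2 + 60.0 + 10.6 = 81.8 m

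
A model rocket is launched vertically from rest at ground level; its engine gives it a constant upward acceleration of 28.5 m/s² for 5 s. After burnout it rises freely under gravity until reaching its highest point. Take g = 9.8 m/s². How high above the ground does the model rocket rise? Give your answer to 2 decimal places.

1392.28 m

Phase 1 (powered ascent): v₀ = 0 m/s, a = 28.5 m/s².
v = v₀ + at = 0 + (28.5)(5) = 142 m/s
Δx = v₀t + ½at² = 0·5 + 0.5·28.5·5² = 356 m

Phase 2 (coasting upward): v₀ = 142 m/s, a = -9.8 m/s².
v = v₀ + at → t = (0 − 142) / -9.8 = 14.5 s
v² = v₀² + 2aΔx → Δx = (0² − 142²)/(2·-9.8) = 1040 m
Maximum height = 356 + 1040 = 1390 m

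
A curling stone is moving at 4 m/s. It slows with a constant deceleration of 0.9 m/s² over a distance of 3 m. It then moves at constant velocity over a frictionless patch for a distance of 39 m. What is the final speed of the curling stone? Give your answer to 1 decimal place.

Phase 1 (decelerating): v₀ = 4.00 m/s, a = -0.9 m/s².
v² = v₀² + 2aΔx = 4.00² + 2·-0.9·3 = 10.6 → v = 3.26 m/s
t = (v − v₀)/a = (3.26 − 4.00)/-0.9 = 0.827 s

Phase 2 (constant speed): v₀ = 3.26 m/s, a = 0 m/s².
Constant speed: t = d/v = 39/3.26 = 12.0 s
Final speed = 3.26 m/s

3.3 m/s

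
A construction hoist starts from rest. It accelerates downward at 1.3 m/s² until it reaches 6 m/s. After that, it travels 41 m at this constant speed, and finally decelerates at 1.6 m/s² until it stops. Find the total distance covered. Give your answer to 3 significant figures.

Phase 1 (accelerating): v₀ = 0 m/s, a = 1.3 m/s².
v = v₀ + at → t = (6 − 0) / 1.3 = 4.62 s
v² = v₀² + 2aΔx → Δx = (6² − 0²)/(2·1.3) = 13.8 m

Phase 2 (constant speed): v₀ = 6.00 m/s, a = 0 m/s².
Constant speed: t = d/v = 41/6.00 = 6.83 s

Phase 3 (decelerating): v₀ = 6.00 m/s, a = -1.6 m/s².
v = v₀ + at → t = (0 − 6.00) / -1.6 = 3.75 s
v² = v₀² + 2aΔx → Δx = (0² − 6.00²)/(2·-1.6) = 11.2 m
Total distance = 13.8 + 41.0 + 11.2 = 66.1 m

66.1 m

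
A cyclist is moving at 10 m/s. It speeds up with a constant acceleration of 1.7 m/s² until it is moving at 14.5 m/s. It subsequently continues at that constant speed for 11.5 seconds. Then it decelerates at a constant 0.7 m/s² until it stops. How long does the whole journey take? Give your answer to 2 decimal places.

Phase 1 (accelerating): v₀ = 10.0 m/s, a = 1.7 m/s².
v = v₀ + at → t = (14.5 − 10.0) / 1.7 = 2.65 s
v² = v₀² + 2aΔx → Δx = (14.5² − 10.0²)/(2·1.7) = 32.4 m

Phase 2 (constant speed): v₀ = 14.5 m/s, a = 0 m/s².
v = v₀ + at = 14.5 + (0)(11.5) = 14.5 m/s
Δx = v₀t + ½at² = 14.5·11.5 + 0.5·0·11.5² = 167 m

Phase 3 (decelerating): v₀ = 14.5 m/s, a = -0.7 m/s².
v = v₀ + at → t = (0 − 14.5) / -0.7 = 20.7 s
v² = v₀² + 2aΔx → Δx = (0² − 14.5²)/(2·-0.7) = 150 m
Total time = 2.65 + 11.5 + 20.7 = 34.9 s

34.86 s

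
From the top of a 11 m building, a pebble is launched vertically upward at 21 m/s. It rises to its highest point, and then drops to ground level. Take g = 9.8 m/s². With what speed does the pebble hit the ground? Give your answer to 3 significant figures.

Phase 1 (rising): v₀ = 21.0 m/s, a = -9.8 m/s².
v = v₀ + at → t = (0 − 21.0) / -9.8 = 2.14 s
v² = v₀² + 2aΔx → Δx = (0² − 21.0²)/(2·-9.8) = 22.5 m

Phase 2 (falling): v₀ = 0 m/s, a = -9.8 m/s².
Falls 33.5 m from rest: t = √(2·33.5/9.8) = 2.61 s; v = g·t = 25.6 m/s.
Final speed = 25.6 m/s

25.6 m/s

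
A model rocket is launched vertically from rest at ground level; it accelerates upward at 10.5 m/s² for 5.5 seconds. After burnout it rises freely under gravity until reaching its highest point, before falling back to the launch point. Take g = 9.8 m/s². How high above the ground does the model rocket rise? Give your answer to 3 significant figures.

Phase 1 (powered ascent): v₀ = 0 m/s, a = 10.5 m/s².
v = v₀ + at = 0 + (10.5)(5.5) = 57.8 m/s
Δx = v₀t + ½at² = 0·5.5 + 0.5·10.5·5.5² = 159 m

Phase 2 (coasting upward): v₀ = 57.8 m/s, a = -9.8 m/s².
v = v₀ + at → t = (0 − 57.8) / -9.8 = 5.89 s
v² = v₀² + 2aΔx → Δx = (0² − 57.8²)/(2·-9.8) = 170 m
Maximum height = 159 + 170 = 329 m

329 m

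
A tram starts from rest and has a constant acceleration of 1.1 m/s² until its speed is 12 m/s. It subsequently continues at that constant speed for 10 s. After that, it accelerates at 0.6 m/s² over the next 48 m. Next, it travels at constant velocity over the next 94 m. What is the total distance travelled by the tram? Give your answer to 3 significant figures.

327 m

Phase 1 (accelerating): v₀ = 0 m/s, a = 1.1 m/s².
v = v₀ + at → t = (12 − 0) / 1.1 = 10.9 s
v² = v₀² + 2aΔx → Δx = (12² − 0²)/(2·1.1) = 65.5 m

Phase 2 (constant speed): v₀ = 12.0 m/s, a = 0 m/s².
v = v₀ + at = 12.0 + (0)(10) = 12.0 m/s
Δx = v₀t + ½at² = 12.0·10 + 0.5·0·10² = 120 m

Phase 3 (accelerating): v₀ = 12.0 m/s, a = 0.6 m/s².
v² = v₀² + 2aΔx = 12.0² + 2·0.6·48 = 202 → v = 14.2 m/s
t = (v − v₀)/a = (14.2 − 12.0)/0.6 = 3.66 s

Phase 4 (constant speed): v₀ = 14.2 m/s, a = 0 m/s².
Constant speed: t = d/v = 94/14.2 = 6.62 s
Total distance = 65.5 + 120 + 48.0 + 94.0 = 327 m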